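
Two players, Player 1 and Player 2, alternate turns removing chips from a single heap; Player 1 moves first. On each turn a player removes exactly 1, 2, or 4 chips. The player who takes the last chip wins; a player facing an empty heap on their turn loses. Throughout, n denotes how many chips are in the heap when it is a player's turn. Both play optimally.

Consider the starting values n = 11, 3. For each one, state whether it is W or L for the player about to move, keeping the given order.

Build the W/L table. Terminal = L. A non-terminal position is W if it has a move to some L; otherwise it is L.
n=0: no move → L
n=1: W (go to 0, an L position)
n=2: W (go to 0, an L position)
n=3: L (options 2(W), 1(W) are all W)
n=4: W (go to 3, an L position)
n=5: W (go to 3, an L position)
n=6: L (options 5(W), 4(W), 2(W) are all W)
n=7: W (go to 6, an L position)
n=8: W (go to 6, an L position)
n=9: L (options 8(W), 7(W), 5(W) are all W)
n=10: W (go to 9, an L position)
n=11: W (go to 9, an L position)

11: W, 3: L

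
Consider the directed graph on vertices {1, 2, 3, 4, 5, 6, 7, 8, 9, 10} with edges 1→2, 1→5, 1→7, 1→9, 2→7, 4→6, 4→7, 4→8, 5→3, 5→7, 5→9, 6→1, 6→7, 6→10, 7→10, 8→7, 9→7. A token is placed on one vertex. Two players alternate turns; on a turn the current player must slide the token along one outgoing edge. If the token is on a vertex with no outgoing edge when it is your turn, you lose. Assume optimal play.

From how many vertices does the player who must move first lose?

5

Classify positions by backward induction: terminal positions (no move available) are L. From any other position, the mover wins iff some move reaches an L.
Every edge goes from a vertex to one that appears earlier in the order 3, 10, 7, 8, 9, 5, 2, 1, 6, 4, so processing vertices in that order labels each vertex after all of its successors.
3: no outgoing edge → L
10: no outgoing edge → L
7: W (go to 10, an L position)
8: L (sole option 7(W) is W)
9: L (sole option 7(W) is W)
5: W (go to 9, an L position)
2: L (sole option 7(W) is W)
1: W (go to 2, an L position)
6: W (go to 10, an L position)
4: W (go to 8, an L position)
The L vertices are 2, 3, 8, 9, 10; that is 5 in all.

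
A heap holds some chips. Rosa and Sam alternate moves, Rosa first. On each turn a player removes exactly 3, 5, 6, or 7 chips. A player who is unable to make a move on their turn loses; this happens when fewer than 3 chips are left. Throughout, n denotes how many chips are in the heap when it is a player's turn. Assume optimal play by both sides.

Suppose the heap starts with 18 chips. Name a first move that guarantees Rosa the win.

Remove 6, leaving 12.

Classify positions by backward induction: terminal positions (no move available) are L. From any other position, the mover wins iff some move reaches an L.
n=0: no move → L
n=1: no move → L
n=2: no move → L
n=3: W (go to 0, an L position)
n=4: W (go to 1, an L position)
n=5: W (go to 2, an L position)
n=6: W (go to 1, an L position)
n=7: W (go to 2, an L position)
n=8: W (go to 2, an L position)
n=9: W (go to 2, an L position)
n=10: L (options 7(W), 5(W), 4(W), 3(W) are all W)
n=11: L (options 8(W), 6(W), 5(W), 4(W) are all W)
n=12: L (options 9(W), 7(W), 6(W), 5(W) are all W)
n=13: W (go to 10, an L position)
n=14: W (go to 11, an L position)
n=15: W (go to 12, an L position)
n=16: W (go to 11, an L position)
n=17: W (go to 12, an L position)
n=18: W (go to 12, an L position)
From 18, the L positions reachable in one move are: 12, 11. Any move reaching one of these is winning.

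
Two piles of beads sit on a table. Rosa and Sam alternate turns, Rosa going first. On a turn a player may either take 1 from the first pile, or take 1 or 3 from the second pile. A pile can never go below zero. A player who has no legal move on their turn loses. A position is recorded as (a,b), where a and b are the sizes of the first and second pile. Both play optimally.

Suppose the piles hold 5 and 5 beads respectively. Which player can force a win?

Build the W/L table. Terminal = L. A non-terminal position is W if it has a move to some L; otherwise it is L.
No move ever increases a pile, so every position that can arise here has a ≤ 5 and b ≤ 5; it is enough to label the cells with 0 ≤ a ≤ 5 and 0 ≤ b ≤ 5.
Every move lowers a or b (never raises either), so fill the grid row by row in increasing a, and left to right within a row: each cell's successors are then already labelled.
      b=0  b=1  b=2  b=3  b=4  b=5
a=0:    L    W    L    W    L    W
a=1:    W    L    W    L    W    L
a=2:    L    W    L    W    L    W
a=3:    W    L    W    L    W    L
a=4:    L    W    L    W    L    W
a=5:    W    L    W    L    W    L
Cells with no legal move (terminal, hence L): (0,0).
The remaining L cells, each justified by listing all of its moves:
(0,2): →(0,1)(W) only, which is W, so L
(0,4): →(0,3)(W), (0,1)(W) — all W, so L
(1,1): →(0,1)(W), (1,0)(W) — all W, so L
(1,3): →(0,3)(W), (1,2)(W), (1,0)(W) — all W, so L
(1,5): →(0,5)(W), (1,4)(W), (1,2)(W) — all W, so L
(2,0): →(1,0)(W) only, which is W, so L
(2,2): →(1,2)(W), (2,1)(W) — all W, so L
(2,4): →(1,4)(W), (2,3)(W), (2,1)(W) — all W, so L
(3,1): →(2,1)(W), (3,0)(W) — all W, so L
(3,3): →(2,3)(W), (3,2)(W), (3,0)(W) — all W, so L
(3,5): →(2,5)(W), (3,4)(W), (3,2)(W) — all W, so L
(4,0): →(3,0)(W) only, which is W, so L
(4,2): →(3,2)(W), (4,1)(W) — all W, so L
(4,4): →(3,4)(W), (4,3)(W), (4,1)(W) — all W, so L
(5,1): →(4,1)(W), (5,0)(W) — all W, so L
(5,3): →(4,3)(W), (5,2)(W), (5,0)(W) — all W, so L
(5,5): →(4,5)(W), (5,4)(W), (5,2)(W) — all W, so L
Every other cell has at least one move into one of the L cells above, so it is W.
The starting position (5,5) is L: whatever Rosa does, the opponent receives a W position.

Sam wins.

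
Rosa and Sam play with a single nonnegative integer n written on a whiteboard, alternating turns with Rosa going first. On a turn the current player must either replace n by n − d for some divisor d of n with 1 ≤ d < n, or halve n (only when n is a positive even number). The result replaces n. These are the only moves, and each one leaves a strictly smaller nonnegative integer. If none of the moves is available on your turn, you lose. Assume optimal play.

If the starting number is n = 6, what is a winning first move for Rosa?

Move to 3.

Classify positions by backward induction: terminal positions (no move available) are L. From any other position, the mover wins iff some move reaches an L.
n=0: no move → L
n=1: no move → L
n=2: reaches L-position 1 → W
n=3: only reaches 2(W), which is W → L
n=4: reaches L-position 3 → W
n=5: only reaches 4(W), which is W → L
n=6: reaches L-position 3 → W
From 6, the L positions reachable in one move are: 3, 5. Any move reaching one of these is winning.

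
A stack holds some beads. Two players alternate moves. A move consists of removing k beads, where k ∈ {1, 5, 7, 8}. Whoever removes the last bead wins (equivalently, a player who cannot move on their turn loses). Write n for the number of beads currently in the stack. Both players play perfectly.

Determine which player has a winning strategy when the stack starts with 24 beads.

Build the W/L table. Terminal = L. A non-terminal position is W if it has a move to some L; otherwise it is L.
n=0: no move → L
n=1: can move to 0, which is L ⇒ W
n=2: the only move is to 1(W), a W ⇒ L
n=3: can move to 2, which is L ⇒ W
n=4: the only move is to 3(W), a W ⇒ L
n=5: can move to 4, which is L ⇒ W
n=6: moves to 5(W), 1(W); every one is W ⇒ L
n=7: can move to 6, which is L ⇒ W
n=8: can move to 0, which is L ⇒ W
n=9: can move to 4, which is L ⇒ W
n=10: can move to 2, which is L ⇒ W
n=11: can move to 6, which is L ⇒ W
n=12: can move to 4, which is L ⇒ W
n=13: can move to 6, which is L ⇒ W
n=14: can move to 6, which is L ⇒ W
n=15: moves to 14(W), 10(W), 8(W), 7(W); every one is W ⇒ L
n=16: can move to 15, which is L ⇒ W
n=17: moves to 16(W), 12(W), 10(W), 9(W); every one is W ⇒ L
n=18: can move to 17, which is L ⇒ W
n=19: moves to 18(W), 14(W), 12(W), 11(W); every one is W ⇒ L
n=20: can move to 19, which is L ⇒ W
n=21: moves to 20(W), 16(W), 14(W), 13(W); every one is W ⇒ L
n=22: can move to 21, which is L ⇒ W
n=23: can move to 15, which is L ⇒ W
n=24: can move to 19, which is L ⇒ W
From 24 the player to move can remove 5, leaving 19, reaching an L position.

The first player wins.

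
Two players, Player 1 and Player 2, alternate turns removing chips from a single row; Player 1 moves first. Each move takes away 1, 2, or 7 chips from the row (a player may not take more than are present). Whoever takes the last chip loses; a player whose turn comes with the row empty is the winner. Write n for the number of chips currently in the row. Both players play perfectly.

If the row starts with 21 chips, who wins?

Positions with no move are W. A position that does have a move is losing for the player to move precisely when every available move leads to a winning position for the opponent. Fill in the labels:
n=0: no move; the opponent has just taken the last chip and therefore loses → W
n=1: →0(W) only, which is W, so L
n=2: →1(L), so W
n=3: →1(L), so W
n=4: →3(W), 2(W) — all W, so L
n=5: →4(L), so W
n=6: →4(L), so W
n=7: →6(W), 5(W), 0(W) — all W, so L
n=8: →7(L), so W
n=9: →7(L), so W
n=10: →9(W), 8(W), 3(W) — all W, so L
n=11: →10(L), so W
n=12: →10(L), so W
n=13: →12(W), 11(W), 6(W) — all W, so L
n=14: →13(L), so W
n=15: →13(L), so W
n=16: →15(W), 14(W), 9(W) — all W, so L
n=17: →16(L), so W
n=18: →16(L), so W
n=19: →18(W), 17(W), 12(W) — all W, so L
n=20: →19(L), so W
n=21: →19(L), so W
The starting position 21 is W: Player 1 should remove 2, leaving 19, handing over an L position.

Player 1 wins.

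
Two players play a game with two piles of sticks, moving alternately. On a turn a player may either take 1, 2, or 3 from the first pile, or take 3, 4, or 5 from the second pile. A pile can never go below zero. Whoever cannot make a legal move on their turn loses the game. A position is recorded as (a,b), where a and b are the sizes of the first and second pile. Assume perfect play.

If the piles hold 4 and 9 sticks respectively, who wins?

Compute win/loss labels from the base case upward. A position with no move is L. Any other position is W if it can reach an L in one move, else L.
No move ever increases a pile, so every position that can arise here has a ≤ 4 and b ≤ 9; it is enough to label the cells with 0 ≤ a ≤ 4 and 0 ≤ b ≤ 9.
Every move lowers a or b (never raises either), so fill the grid row by row in increasing a, and left to right within a row: each cell's successors are then already labelled.
      b=0  b=1  b=2  b=3  b=4  b=5  b=6  b=7  b=8  b=9
a=0:    L    L    L    W    W    W    W    W    L    L
a=1:    W    W    W    L    L    L    W    W    W    W
a=2:    W    W    W    W    W    W    L    L    W    W
a=3:    W    W    W    W    W    W    W    W    W    W
a=4:    L    L    L    W    W    W    W    W    L    L
Cells with no legal move (terminal, hence L): (0,0), (0,1), (0,2).
The remaining L cells, each justified by listing all of its moves:
(0,8): only reaches (0,5)(W), (0,4)(W), (0,3)(W), all W → L
(0,9): only reaches (0,6)(W), (0,5)(W), (0,4)(W), all W → L
(1,3): only reaches (0,3)(W), (1,0)(W), all W → L
(1,4): only reaches (0,4)(W), (1,1)(W), (1,0)(W), all W → L
(1,5): only reaches (0,5)(W), (1,2)(W), (1,1)(W), (1,0)(W), all W → L
(2,6): only reaches (1,6)(W), (0,6)(W), (2,3)(W), (2,2)(W), (2,1)(W), all W → L
(2,7): only reaches (1,7)(W), (0,7)(W), (2,4)(W), (2,3)(W), (2,2)(W), all W → L
(4,0): only reaches (3,0)(W), (2,0)(W), (1,0)(W), all W → L
(4,1): only reaches (3,1)(W), (2,1)(W), (1,1)(W), all W → L
(4,2): only reaches (3,2)(W), (2,2)(W), (1,2)(W), all W → L
(4,8): only reaches (3,8)(W), (2,8)(W), (1,8)(W), (4,5)(W), (4,4)(W), (4,3)(W), all W → L
(4,9): only reaches (3,9)(W), (2,9)(W), (1,9)(W), (4,6)(W), (4,5)(W), (4,4)(W), all W → L
Every other cell has at least one move into one of the L cells above, so it is W.
The starting position (4,9) is L: whatever the player to move does, the opponent receives a W position.

The second player wins.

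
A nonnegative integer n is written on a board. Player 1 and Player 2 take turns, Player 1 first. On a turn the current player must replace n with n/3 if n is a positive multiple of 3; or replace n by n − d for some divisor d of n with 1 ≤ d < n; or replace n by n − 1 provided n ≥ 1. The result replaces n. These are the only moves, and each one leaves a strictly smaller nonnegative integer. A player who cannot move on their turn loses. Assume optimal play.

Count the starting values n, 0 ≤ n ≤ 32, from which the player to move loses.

13

Use the standard recursion: the mover loses at a terminal position; elsewhere, the mover wins exactly when some move hands the opponent an L position.
n=0: no move → L
n=1: reaches L-position 0 → W
n=2: only reaches 1(W), which is W → L
n=3: reaches L-position 2 → W
n=4: reaches L-position 2 → W
n=5: only reaches 4(W), which is W → L
n=6: reaches L-position 2 → W
n=7: only reaches 6(W), which is W → L
n=8: reaches L-position 7 → W
n=9: only reaches 3(W), 6(W), 8(W), all W → L
n=10: reaches L-position 5 → W
n=11: only reaches 10(W), which is W → L
n=12: reaches L-position 9 → W
n=13: only reaches 12(W), which is W → L
n=14: reaches L-position 7 → W
n=15: reaches L-position 5 → W
n=16: only reaches 8(W), 12(W), 14(W), 15(W), all W → L
n=17: reaches L-position 16 → W
n=18: reaches L-position 9 → W
n=19: only reaches 18(W), which is W → L
n=20: reaches L-position 16 → W
n=21: reaches L-position 7 → W
n=22: reaches L-position 11 → W
n=23: only reaches 22(W), which is W → L
n=24: reaches L-position 16 → W
n=25: only reaches 20(W), 24(W), all W → L
n=26: reaches L-position 13 → W
n=27: reaches L-position 9 → W
n=28: only reaches 14(W), 21(W), 24(W), 26(W), 27(W), all W → L
n=29: reaches L-position 28 → W
n=30: reaches L-position 25 → W
n=31: only reaches 30(W), which is W → L
n=32: reaches L-position 16 → W
L entries with 0 ≤ n ≤ 32: n = 0, 2, 5, 7, 9, 11, 13, 16, 19, 23, 25, 28, 31; that makes 13.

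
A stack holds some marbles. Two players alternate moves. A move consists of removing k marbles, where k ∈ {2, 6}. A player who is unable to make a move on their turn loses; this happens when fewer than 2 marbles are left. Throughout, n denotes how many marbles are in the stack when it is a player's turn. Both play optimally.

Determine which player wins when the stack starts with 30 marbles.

Compute win/loss labels from the base case upward. A position with no move is L. Any other position is W if it can reach an L in one move, else L.
n=0: no move → L
n=1: no move → L
n=2: →0(L), so W
n=3: →1(L), so W
n=4: →2(W) only, which is W, so L
n=5: →3(W) only, which is W, so L
n=6: →4(L), so W
n=7: →5(L), so W
n=8: →6(W), 2(W) — all W, so L
n=9: →7(W), 3(W) — all W, so L
n=10: →8(L), so W
n=11: →9(L), so W
n=12: →10(W), 6(W) — all W, so L
n=13: →11(W), 7(W) — all W, so L
n=14: →12(L), so W
n=15: →13(L), so W
n=16: →14(W), 10(W) — all W, so L
n=17: →15(W), 11(W) — all W, so L
n=18: →16(L), so W
n=19: →17(L), so W
n=20: →18(W), 14(W) — all W, so L
n=21: →19(W), 15(W) — all W, so L
n=22: →20(L), so W
n=23: →21(L), so W
n=24: →22(W), 18(W) — all W, so L
n=25: →23(W), 19(W) — all W, so L
n=26: →24(L), so W
n=27: →25(L), so W
n=28: →26(W), 22(W) — all W, so L
n=29: →27(W), 23(W) — all W, so L
n=30: →28(L), so W
From 30 the player to move can remove 2, leaving 28, reaching an L position.

The first player wins.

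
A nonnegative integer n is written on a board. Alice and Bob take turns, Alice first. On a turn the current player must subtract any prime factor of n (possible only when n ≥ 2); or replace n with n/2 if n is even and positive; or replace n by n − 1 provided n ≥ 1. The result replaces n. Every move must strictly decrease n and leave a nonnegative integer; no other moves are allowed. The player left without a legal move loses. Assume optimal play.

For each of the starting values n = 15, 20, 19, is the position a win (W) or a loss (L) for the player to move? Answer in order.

Build the W/L table. Terminal = L. A non-terminal position is W if it has a move to some L; otherwise it is L.
n=0: no move → L
n=1: reaches L-position 0 → W
n=2: reaches L-position 0 → W
n=3: reaches L-position 0 → W
n=4: only reaches 2(W), 3(W), all W → L
n=5: reaches L-position 0 → W
n=6: reaches L-position 4 → W
n=7: reaches L-position 0 → W
n=8: reaches L-position 4 → W
n=9: only reaches 6(W), 8(W), all W → L
n=10: reaches L-position 9 → W
n=11: reaches L-position 0 → W
n=12: reaches L-position 9 → W
n=13: reaches L-position 0 → W
n=14: only reaches 7(W), 12(W), 13(W), all W → L
n=15: reaches L-position 14 → W
n=16: reaches L-position 14 → W
n=17: reaches L-position 0 → W
n=18: reaches L-position 9 → W
n=19: reaches L-position 0 → W
n=20: only reaches 10(W), 15(W), 18(W), 19(W), all W → L

15: W, 20: L, 19: W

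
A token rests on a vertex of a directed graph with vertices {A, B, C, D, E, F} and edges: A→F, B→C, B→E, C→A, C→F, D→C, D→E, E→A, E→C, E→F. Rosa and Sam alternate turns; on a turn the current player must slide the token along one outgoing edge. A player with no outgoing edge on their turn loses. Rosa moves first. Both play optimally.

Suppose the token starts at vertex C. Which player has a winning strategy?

Use the standard recursion: the mover loses at a terminal position; elsewhere, the mover wins exactly when some move hands the opponent an L position.
Every edge goes from a vertex to one that appears earlier in the order F, A, C, E, D, B, so processing vertices in that order labels each vertex after all of its successors.
F: no outgoing edge → L
A: can move to F, which is L ⇒ W
C: can move to F, which is L ⇒ W
E: can move to F, which is L ⇒ W
D: moves to E(W), C(W); every one is W ⇒ L
B: moves to E(W), C(W); every one is W ⇒ L
The starting position C is W: Rosa should move to F, handing over an L position.

Rosa wins.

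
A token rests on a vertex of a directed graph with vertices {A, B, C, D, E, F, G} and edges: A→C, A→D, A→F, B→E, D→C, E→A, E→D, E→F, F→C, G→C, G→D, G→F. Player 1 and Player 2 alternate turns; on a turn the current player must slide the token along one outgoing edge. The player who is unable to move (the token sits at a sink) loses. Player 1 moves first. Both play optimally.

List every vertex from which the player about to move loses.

C, E

Classify positions by backward induction: terminal positions (no move available) are L. From any other position, the mover wins iff some move reaches an L.
Every edge goes from a vertex to one that appears earlier in the order C, D, F, A, G, E, B, so processing vertices in that order labels each vertex after all of its successors.
C: no outgoing edge → L
D: can move to C, which is L ⇒ W
F: can move to C, which is L ⇒ W
A: can move to C, which is L ⇒ W
G: can move to C, which is L ⇒ W
E: moves to A(W), F(W), D(W); every one is W ⇒ L
B: can move to E, which is L ⇒ W
Reading off the rows marked L gives the requested list; there are 2 such vertices.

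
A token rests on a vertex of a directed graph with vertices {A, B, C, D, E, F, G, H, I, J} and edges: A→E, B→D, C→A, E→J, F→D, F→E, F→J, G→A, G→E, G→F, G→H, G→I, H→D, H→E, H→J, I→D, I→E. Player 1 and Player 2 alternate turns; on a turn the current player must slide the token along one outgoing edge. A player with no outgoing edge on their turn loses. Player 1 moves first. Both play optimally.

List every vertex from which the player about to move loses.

Label each position W (a win for the player to move) or L (a loss). A position with no legal move is L; any other position is W exactly when some move reaches an L, and L when every move reaches a W.
Every edge goes from a vertex to one that appears earlier in the order D, J, E, F, I, B, H, A, C, G, so processing vertices in that order labels each vertex after all of its successors.
D: no outgoing edge → L
J: no outgoing edge → L
E: W (go to J, an L position)
F: W (go to J, an L position)
I: W (go to D, an L position)
B: W (go to D, an L position)
H: W (go to J, an L position)
A: L (sole option E(W) is W)
C: W (go to A, an L position)
G: W (go to A, an L position)
Reading off the rows marked L gives the requested list; there are 3 such vertices.

A, D, J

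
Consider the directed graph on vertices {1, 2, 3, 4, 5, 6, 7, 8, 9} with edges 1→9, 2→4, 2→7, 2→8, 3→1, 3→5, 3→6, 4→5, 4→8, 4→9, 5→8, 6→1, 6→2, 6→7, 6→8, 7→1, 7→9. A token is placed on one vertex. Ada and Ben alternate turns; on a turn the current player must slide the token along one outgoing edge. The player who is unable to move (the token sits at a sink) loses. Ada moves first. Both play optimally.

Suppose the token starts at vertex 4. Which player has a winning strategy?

Ada wins.

Label each position W (a win for the player to move) or L (a loss). A position with no legal move is L; any other position is W exactly when some move reaches an L, and L when every move reaches a W.
Every edge goes from a vertex to one that appears earlier in the order 8, 9, 5, 1, 4, 7, 2, 6, 3, so processing vertices in that order labels each vertex after all of its successors.
8: no outgoing edge → L
9: no outgoing edge → L
5: can move to 8, which is L ⇒ W
1: can move to 9, which is L ⇒ W
4: can move to 9, which is L ⇒ W
7: can move to 9, which is L ⇒ W
2: can move to 8, which is L ⇒ W
6: can move to 8, which is L ⇒ W
3: moves to 6(W), 1(W), 5(W); every one is W ⇒ L
From 4 Ada can move to 9, reaching an L position.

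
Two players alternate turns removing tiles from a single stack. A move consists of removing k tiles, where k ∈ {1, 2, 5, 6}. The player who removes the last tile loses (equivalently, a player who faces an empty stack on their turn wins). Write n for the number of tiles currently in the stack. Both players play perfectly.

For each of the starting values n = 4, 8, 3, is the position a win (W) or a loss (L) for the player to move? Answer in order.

Compute win/loss labels from the base case upward. A position with no move is W. Any other position is W if it can reach an L in one move, else L.
n=0: no move; the opponent has just taken the last tile and therefore loses → W
n=1: the only move is to 0(W), a W ⇒ L
n=2: can move to 1, which is L ⇒ W
n=3: can move to 1, which is L ⇒ W
n=4: moves to 3(W), 2(W); every one is W ⇒ L
n=5: can move to 4, which is L ⇒ W
n=6: can move to 4, which is L ⇒ W
n=7: can move to 1, which is L ⇒ W
n=8: moves to 7(W), 6(W), 3(W), 2(W); every one is W ⇒ L

4: L, 8: L, 3: W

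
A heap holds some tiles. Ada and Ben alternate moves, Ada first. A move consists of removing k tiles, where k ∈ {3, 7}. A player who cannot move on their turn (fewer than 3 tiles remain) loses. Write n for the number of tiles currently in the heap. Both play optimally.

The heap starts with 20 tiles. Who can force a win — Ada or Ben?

Work bottom-up. With no move the player to move loses. Otherwise the position is W if at least one move leads to an L position for the opponent, and L if every move leads to a W.
n=0: no move → L
n=1: no move → L
n=2: no move → L
n=3: can move to 0, which is L ⇒ W
n=4: can move to 1, which is L ⇒ W
n=5: can move to 2, which is L ⇒ W
n=6: the only move is to 3(W), a W ⇒ L
n=7: can move to 0, which is L ⇒ W
n=8: can move to 1, which is L ⇒ W
n=9: can move to 6, which is L ⇒ W
n=10: moves to 7(W), 3(W); every one is W ⇒ L
n=11: moves to 8(W), 4(W); every one is W ⇒ L
n=12: moves to 9(W), 5(W); every one is W ⇒ L
n=13: can move to 10, which is L ⇒ W
n=14: can move to 11, which is L ⇒ W
n=15: can move to 12, which is L ⇒ W
n=16: moves to 13(W), 9(W); every one is W ⇒ L
n=17: can move to 10, which is L ⇒ W
n=18: can move to 11, which is L ⇒ W
n=19: can move to 16, which is L ⇒ W
n=20: moves to 17(W), 13(W); every one is W ⇒ L
Every move from 20 reaches a W position, so the mover loses.

Ben wins.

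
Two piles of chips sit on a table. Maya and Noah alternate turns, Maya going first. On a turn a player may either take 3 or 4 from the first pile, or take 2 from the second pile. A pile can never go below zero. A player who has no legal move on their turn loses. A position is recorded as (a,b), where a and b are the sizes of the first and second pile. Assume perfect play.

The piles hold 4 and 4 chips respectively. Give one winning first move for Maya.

Use the standard recursion: the mover loses at a terminal position; elsewhere, the mover wins exactly when some move hands the opponent an L position.
No move ever increases a pile, so every position that can arise here has a ≤ 4 and b ≤ 4; it is enough to label the cells with 0 ≤ a ≤ 4 and 0 ≤ b ≤ 4.
Every move lowers a or b (never raises either), so fill the grid row by row in increasing a, and left to right within a row: each cell's successors are then already labelled.
      b=0  b=1  b=2  b=3  b=4
a=0:    L    L    W    W    L
a=1:    L    L    W    W    L
a=2:    L    L    W    W    L
a=3:    W    W    L    L    W
a=4:    W    W    L    L    W
Cells with no legal move (terminal, hence L): (0,0), (0,1), (1,0), (1,1), (2,0), (2,1).
The remaining L cells, each justified by listing all of its moves:
(0,4): only reaches (0,2)(W), which is W → L
(1,4): only reaches (1,2)(W), which is W → L
(2,4): only reaches (2,2)(W), which is W → L
(3,2): only reaches (0,2)(W), (3,0)(W), all W → L
(3,3): only reaches (0,3)(W), (3,1)(W), all W → L
(4,2): only reaches (1,2)(W), (0,2)(W), (4,0)(W), all W → L
(4,3): only reaches (1,3)(W), (0,3)(W), (4,1)(W), all W → L
Every other cell has at least one move into one of the L cells above, so it is W.
From (4,4), the L positions reachable in one move are: (1,4), (0,4), (4,2). Any move reaching one of these is winning.

Move to (1,4).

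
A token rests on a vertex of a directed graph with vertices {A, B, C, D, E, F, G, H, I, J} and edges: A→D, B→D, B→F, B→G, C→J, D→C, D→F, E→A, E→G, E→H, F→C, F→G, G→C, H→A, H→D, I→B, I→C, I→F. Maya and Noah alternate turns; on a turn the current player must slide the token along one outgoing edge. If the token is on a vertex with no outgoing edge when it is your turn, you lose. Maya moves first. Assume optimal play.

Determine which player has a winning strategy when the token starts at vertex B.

Label each position W (a win for the player to move) or L (a loss). A position with no legal move is L; any other position is W exactly when some move reaches an L, and L when every move reaches a W.
Every edge goes from a vertex to one that appears earlier in the order J, C, G, F, D, B, A, H, E, I, so processing vertices in that order labels each vertex after all of its successors.
J: no outgoing edge → L
C: reaches L-position J → W
G: only reaches C(W), which is W → L
F: reaches L-position G → W
D: only reaches F(W), C(W), all W → L
B: reaches L-position D → W
A: reaches L-position D → W
H: reaches L-position D → W
E: reaches L-position G → W
I: only reaches B(W), F(W), C(W), all W → L
From B Maya can move to D, reaching an L position.

Maya wins.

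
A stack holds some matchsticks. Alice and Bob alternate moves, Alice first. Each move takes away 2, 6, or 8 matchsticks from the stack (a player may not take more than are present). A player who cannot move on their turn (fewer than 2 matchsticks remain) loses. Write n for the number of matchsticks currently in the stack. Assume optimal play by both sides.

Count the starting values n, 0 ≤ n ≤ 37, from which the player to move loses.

12

Build the W/L table. Terminal = L. A non-terminal position is W if it has a move to some L; otherwise it is L.
n=0: no move → L
n=1: no move → L
n=2: →0(L), so W
n=3: →1(L), so W
n=4: →2(W) only, which is W, so L
n=5: →3(W) only, which is W, so L
n=6: →4(L), so W
n=7: →5(L), so W
n=8: →0(L), so W
n=9: →1(L), so W
n=10: →4(L), so W
n=11: →5(L), so W
n=12: →4(L), so W
n=13: →5(L), so W
n=14: →12(W), 8(W), 6(W) — all W, so L
n=15: →13(W), 9(W), 7(W) — all W, so L
n=16: →14(L), so W
n=17: →15(L), so W
n=18: →16(W), 12(W), 10(W) — all W, so L
n=19: →17(W), 13(W), 11(W) — all W, so L
n=20: →18(L), so W
n=21: →19(L), so W
n=22: →14(L), so W
n=23: →15(L), so W
n=24: →18(L), so W
n=25: →19(L), so W
n=26: →18(L), so W
n=27: →19(L), so W
n=28: →26(W), 22(W), 20(W) — all W, so L
n=29: →27(W), 23(W), 21(W) — all W, so L
n=30: →28(L), so W
n=31: →29(L), so W
n=32: →30(W), 26(W), 24(W) — all W, so L
n=33: →31(W), 27(W), 25(W) — all W, so L
n=34: →32(L), so W
n=35: →33(L), so W
n=36: →28(L), so W
n=37: →29(L), so W
L entries with 0 ≤ n ≤ 37: n = 0, 1, 4, 5, 14, 15, 18, 19, 28, 29, 32, 33; that makes 12.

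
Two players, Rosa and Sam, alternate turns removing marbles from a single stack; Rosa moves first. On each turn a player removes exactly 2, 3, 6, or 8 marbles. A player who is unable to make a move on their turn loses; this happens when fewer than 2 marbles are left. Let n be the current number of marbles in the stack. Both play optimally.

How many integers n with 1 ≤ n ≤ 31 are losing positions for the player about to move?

Use the standard recursion: the mover loses at a terminal position; elsewhere, the mover wins exactly when some move hands the opponent an L position.
n=0: no move → L
n=1: no move → L
n=2: reaches L-position 0 → W
n=3: reaches L-position 1 → W
n=4: reaches L-position 1 → W
n=5: only reaches 3(W), 2(W), all W → L
n=6: reaches L-position 0 → W
n=7: reaches L-position 5 → W
n=8: reaches L-position 5 → W
n=9: reaches L-position 1 → W
n=10: only reaches 8(W), 7(W), 4(W), 2(W), all W → L
n=11: reaches L-position 5 → W
n=12: reaches L-position 10 → W
n=13: reaches L-position 10 → W
n=14: only reaches 12(W), 11(W), 8(W), 6(W), all W → L
n=15: only reaches 13(W), 12(W), 9(W), 7(W), all W → L
n=16: reaches L-position 14 → W
n=17: reaches L-position 15 → W
n=18: reaches L-position 15 → W
n=19: only reaches 17(W), 16(W), 13(W), 11(W), all W → L
n=20: reaches L-position 14 → W
n=21: reaches L-position 19 → W
n=22: reaches L-position 19 → W
n=23: reaches L-position 15 → W
n=24: only reaches 22(W), 21(W), 18(W), 16(W), all W → L
n=25: reaches L-position 19 → W
n=26: reaches L-position 24 → W
n=27: reaches L-position 24 → W
n=28: only reaches 26(W), 25(W), 22(W), 20(W), all W → L
n=29: only reaches 27(W), 26(W), 23(W), 21(W), all W → L
n=30: reaches L-position 28 → W
n=31: reaches L-position 29 → W
L entries with 1 ≤ n ≤ 31 (n=0 is outside the asked range and is not counted): n = 1, 5, 10, 14, 15, 19, 24, 28, 29; that makes 9.

9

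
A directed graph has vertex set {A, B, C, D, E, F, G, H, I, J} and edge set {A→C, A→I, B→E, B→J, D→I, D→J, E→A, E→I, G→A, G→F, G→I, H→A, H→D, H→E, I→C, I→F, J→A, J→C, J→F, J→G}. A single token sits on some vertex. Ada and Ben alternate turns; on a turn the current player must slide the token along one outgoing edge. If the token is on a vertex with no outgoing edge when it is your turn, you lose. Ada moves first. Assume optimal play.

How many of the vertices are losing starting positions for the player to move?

4

Compute win/loss labels from the base case upward. A position with no move is L. Any other position is W if it can reach an L in one move, else L.
Every edge goes from a vertex to one that appears earlier in the order F, C, I, A, G, J, D, E, B, H, so processing vertices in that order labels each vertex after all of its successors.
F: no outgoing edge → L
C: no outgoing edge → L
I: reaches L-position C → W
A: reaches L-position C → W
G: reaches L-position F → W
J: reaches L-position C → W
D: only reaches J(W), I(W), all W → L
E: only reaches A(W), I(W), all W → L
B: reaches L-position E → W
H: reaches L-position E → W
The L vertices are C, D, E, F; that is 4 in all.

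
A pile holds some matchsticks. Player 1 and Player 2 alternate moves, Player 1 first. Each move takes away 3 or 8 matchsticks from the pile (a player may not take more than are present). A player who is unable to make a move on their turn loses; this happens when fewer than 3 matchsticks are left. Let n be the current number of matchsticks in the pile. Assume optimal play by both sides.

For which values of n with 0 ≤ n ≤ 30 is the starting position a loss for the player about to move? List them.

0, 1, 2, 6, 7, 11, 12, 13, 17, 18, 22, 23, 24, 28, 29

Use the standard recursion: the mover loses at a terminal position; elsewhere, the mover wins exactly when some move hands the opponent an L position.
n=0: no move → L
n=1: no move → L
n=2: no move → L
n=3: reaches L-position 0 → W
n=4: reaches L-position 1 → W
n=5: reaches L-position 2 → W
n=6: only reaches 3(W), which is W → L
n=7: only reaches 4(W), which is W → L
n=8: reaches L-position 0 → W
n=9: reaches L-position 6 → W
n=10: reaches L-position 7 → W
n=11: only reaches 8(W), 3(W), all W → L
n=12: only reaches 9(W), 4(W), all W → L
n=13: only reaches 10(W), 5(W), all W → L
n=14: reaches L-position 11 → W
n=15: reaches L-position 12 → W
n=16: reaches L-position 13 → W
n=17: only reaches 14(W), 9(W), all W → L
n=18: only reaches 15(W), 10(W), all W → L
n=19: reaches L-position 11 → W
n=20: reaches L-position 17 → W
n=21: reaches L-position 18 → W
n=22: only reaches 19(W), 14(W), all W → L
n=23: only reaches 20(W), 15(W), all W → L
n=24: only reaches 21(W), 16(W), all W → L
n=25: reaches L-position 22 → W
n=26: reaches L-position 23 → W
n=27: reaches L-position 24 → W
n=28: only reaches 25(W), 20(W), all W → L
n=29: only reaches 26(W), 21(W), all W → L
n=30: reaches L-position 22 → W
The losing starting values of n are exactly the entries labelled L in this table (15 of them).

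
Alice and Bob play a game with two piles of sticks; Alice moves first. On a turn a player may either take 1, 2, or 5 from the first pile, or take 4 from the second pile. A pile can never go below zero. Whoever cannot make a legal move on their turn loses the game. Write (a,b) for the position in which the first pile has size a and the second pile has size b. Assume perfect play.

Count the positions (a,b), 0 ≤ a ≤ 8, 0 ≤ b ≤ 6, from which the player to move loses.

Label each position W (a win for the player to move) or L (a loss). A position with no legal move is L; any other position is W exactly when some move reaches an L, and L when every move reaches a W.
Every move lowers a or b (never raises either), so fill the grid row by row in increasing a, and left to right within a row: each cell's successors are then already labelled.
      b=0  b=1  b=2  b=3  b=4  b=5  b=6
a=0:    L    L    L    L    W    W    W
a=1:    W    W    W    W    L    L    L
a=2:    W    W    W    W    W    W    W
a=3:    L    L    L    L    W    W    W
a=4:    W    W    W    W    L    L    L
a=5:    W    W    W    W    W    W    W
a=6:    L    L    L    L    W    W    W
a=7:    W    W    W    W    L    L    L
a=8:    W    W    W    W    W    W    W
Cells with no legal move (terminal, hence L): (0,0), (0,1), (0,2), (0,3).
The remaining L cells, each justified by listing all of its moves:
(1,4): →(0,4)(W), (1,0)(W) — all W, so L
(1,5): →(0,5)(W), (1,1)(W) — all W, so L
(1,6): →(0,6)(W), (1,2)(W) — all W, so L
(3,0): →(2,0)(W), (1,0)(W) — all W, so L
(3,1): →(2,1)(W), (1,1)(W) — all W, so L
(3,2): →(2,2)(W), (1,2)(W) — all W, so L
(3,3): →(2,3)(W), (1,3)(W) — all W, so L
(4,4): →(3,4)(W), (2,4)(W), (4,0)(W) — all W, so L
(4,5): →(3,5)(W), (2,5)(W), (4,1)(W) — all W, so L
(4,6): →(3,6)(W), (2,6)(W), (4,2)(W) — all W, so L
(6,0): →(5,0)(W), (4,0)(W), (1,0)(W) — all W, so L
(6,1): →(5,1)(W), (4,1)(W), (1,1)(W) — all W, so L
(6,2): →(5,2)(W), (4,2)(W), (1,2)(W) — all W, so L
(6,3): →(5,3)(W), (4,3)(W), (1,3)(W) — all W, so L
(7,4): →(6,4)(W), (5,4)(W), (2,4)(W), (7,0)(W) — all W, so L
(7,5): →(6,5)(W), (5,5)(W), (2,5)(W), (7,1)(W) — all W, so L
(7,6): →(6,6)(W), (5,6)(W), (2,6)(W), (7,2)(W) — all W, so L
Every other cell has at least one move into one of the L cells above, so it is W.
L cells per row: a=0: 4, a=1: 3, a=2: 0, a=3: 4, a=4: 3, a=5: 0, a=6: 4, a=7: 3, a=8: 0; total 21.

21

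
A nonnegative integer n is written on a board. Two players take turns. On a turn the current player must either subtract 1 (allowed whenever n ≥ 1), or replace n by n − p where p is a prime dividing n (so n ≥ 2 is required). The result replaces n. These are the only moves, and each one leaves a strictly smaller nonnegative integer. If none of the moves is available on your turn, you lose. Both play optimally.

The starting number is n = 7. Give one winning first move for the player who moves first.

Compute win/loss labels from the base case upward. A position with no move is L. Any other position is W if it can reach an L in one move, else L.
n=0: no move → L
n=1: reaches L-position 0 → W
n=2: reaches L-position 0 → W
n=3: reaches L-position 0 → W
n=4: only reaches 2(W), 3(W), all W → L
n=5: reaches L-position 0 → W
n=6: reaches L-position 4 → W
n=7: reaches L-position 0 → W
From 7, the L positions reachable in one move are: 0.

Move to 0.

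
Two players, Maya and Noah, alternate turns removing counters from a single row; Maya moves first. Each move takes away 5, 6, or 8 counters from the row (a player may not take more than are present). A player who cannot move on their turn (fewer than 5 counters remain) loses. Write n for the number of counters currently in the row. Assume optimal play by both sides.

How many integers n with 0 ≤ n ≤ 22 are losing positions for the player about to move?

10

Classify positions by backward induction: terminal positions (no move available) are L. From any other position, the mover wins iff some move reaches an L.
n=0: no move → L
n=1: no move → L
n=2: no move → L
n=3: no move → L
n=4: no move → L
n=5: →0(L), so W
n=6: →1(L), so W
n=7: →2(L), so W
n=8: →3(L), so W
n=9: →4(L), so W
n=10: →4(L), so W
n=11: →3(L), so W
n=12: →4(L), so W
n=13: →8(W), 7(W), 5(W) — all W, so L
n=14: →9(W), 8(W), 6(W) — all W, so L
n=15: →10(W), 9(W), 7(W) — all W, so L
n=16: →11(W), 10(W), 8(W) — all W, so L
n=17: →12(W), 11(W), 9(W) — all W, so L
n=18: →13(L), so W
n=19: →14(L), so W
n=20: →15(L), so W
n=21: →16(L), so W
n=22: →17(L), so W
L entries with 0 ≤ n ≤ 22: n = 0, 1, 2, 3, 4, 13, 14, 15, 16, 17; that makes 10.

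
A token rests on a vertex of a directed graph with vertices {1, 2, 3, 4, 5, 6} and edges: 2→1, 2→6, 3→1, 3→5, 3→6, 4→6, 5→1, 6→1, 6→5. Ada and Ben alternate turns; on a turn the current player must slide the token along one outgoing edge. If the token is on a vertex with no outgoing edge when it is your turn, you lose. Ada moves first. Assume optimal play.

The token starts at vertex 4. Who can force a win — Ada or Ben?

Ben wins.

Use the standard recursion: the mover loses at a terminal position; elsewhere, the mover wins exactly when some move hands the opponent an L position.
Every edge goes from a vertex to one that appears earlier in the order 1, 5, 6, 3, 4, 2, so processing vertices in that order labels each vertex after all of its successors.
1: no outgoing edge → L
5: reaches L-position 1 → W
6: reaches L-position 1 → W
3: reaches L-position 1 → W
4: only reaches 6(W), which is W → L
2: reaches L-position 1 → W
The starting position 4 is L: whatever Ada does, the opponent receives a W position.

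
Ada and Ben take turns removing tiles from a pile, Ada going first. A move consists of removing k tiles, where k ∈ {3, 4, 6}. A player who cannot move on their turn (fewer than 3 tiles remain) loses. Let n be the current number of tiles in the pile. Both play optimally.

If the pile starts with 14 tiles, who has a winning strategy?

Compute win/loss labels from the base case upward. A position with no move is L. Any other position is W if it can reach an L in one move, else L.
n=0: no move → L
n=1: no move → L
n=2: no move → L
n=3: can move to 0, which is L ⇒ W
n=4: can move to 1, which is L ⇒ W
n=5: can move to 2, which is L ⇒ W
n=6: can move to 2, which is L ⇒ W
n=7: can move to 1, which is L ⇒ W
n=8: can move to 2, which is L ⇒ W
n=9: moves to 6(W), 5(W), 3(W); every one is W ⇒ L
n=10: moves to 7(W), 6(W), 4(W); every one is W ⇒ L
n=11: moves to 8(W), 7(W), 5(W); every one is W ⇒ L
n=12: can move to 9, which is L ⇒ W
n=13: can move to 10, which is L ⇒ W
n=14: can move to 11, which is L ⇒ W
From 14 Ada can remove 3, leaving 11, reaching an L position.

Ada wins.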